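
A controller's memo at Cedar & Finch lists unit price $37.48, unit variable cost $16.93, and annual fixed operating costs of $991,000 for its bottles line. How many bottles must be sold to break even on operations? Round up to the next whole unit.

Each unit contributes $37.48 − $16.93 = $20.55.
Units to break even: $991,000 ÷ $20.55 = 48,223.84, rounded up to 48,224.

48,224 bottles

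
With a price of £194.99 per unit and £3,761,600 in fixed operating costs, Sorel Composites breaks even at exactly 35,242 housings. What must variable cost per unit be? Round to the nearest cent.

Contribution per unit must be FC / Q = £3,761,600 / 35,242 = £106.7363.
Variable cost per unit = £194.99 − £106.7363 = £88.25.

£88.25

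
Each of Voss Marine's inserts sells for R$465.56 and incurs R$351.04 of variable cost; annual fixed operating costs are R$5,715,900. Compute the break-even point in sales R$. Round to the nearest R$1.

CM per unit = R$465.56 − R$351.04 = R$114.52; CM ratio = R$114.52 / R$465.56 = 0.2460.
Break-even revenue = fixed costs × price ÷ CM = R$5,715,900 × R$465.56 ÷ R$114.52 = R$23,236,940.

R$23,236,940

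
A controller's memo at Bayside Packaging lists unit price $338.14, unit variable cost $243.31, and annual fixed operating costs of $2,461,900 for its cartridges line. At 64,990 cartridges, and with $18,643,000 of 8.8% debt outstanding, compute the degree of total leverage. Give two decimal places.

Contribution at this volume is 64,990 × $94.83 = $6,163,001.70.
EBIT = $6,163,001.70 − $2,461,900 = $3,701,101.70. Interest = $1,640,584.00.
DOL = $6,163,001.70 ÷ $3,701,101.70 = 1.6652; DFL = $3,701,101.70 ÷ $2,060,517.70 = 1.7962.
DCL = DOL × DFL = 1.6652 × 1.7962 = 2.9910.

2.99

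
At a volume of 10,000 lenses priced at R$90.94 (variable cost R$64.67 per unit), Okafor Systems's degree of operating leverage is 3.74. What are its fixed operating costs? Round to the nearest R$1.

R$192,459

Contribution at this volume is 10,000 × R$26.27 = R$262,700.00.
Since DOL = CM ÷ EBIT, EBIT = R$262,700.00 ÷ 3.74 = R$70,240.64.
And FC = contribution − EBIT = R$262,700.00 − R$70,240.64 = R$192,459.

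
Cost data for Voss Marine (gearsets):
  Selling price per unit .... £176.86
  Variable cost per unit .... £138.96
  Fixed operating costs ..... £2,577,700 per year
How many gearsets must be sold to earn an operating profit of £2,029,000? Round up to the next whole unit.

121,549 gearsets

Each unit contributes £176.86 − £138.96 = £37.90.
Units = (FC + target) / CM = (£2,577,700 + £2,029,000) / £37.90 = 121,548.81, so 121,549 gearsets.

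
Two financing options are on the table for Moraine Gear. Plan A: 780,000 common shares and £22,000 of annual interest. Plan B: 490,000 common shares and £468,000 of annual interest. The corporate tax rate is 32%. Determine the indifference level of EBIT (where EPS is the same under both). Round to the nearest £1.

At indifference, (EBIT − 22,000)(1 − t)/780,000 = (EBIT − 468,000)(1 − t)/490,000.
The (1 − t) factor cancels: (EBIT − 22,000) × 490,000 = (EBIT − 468,000) × 780,000.
EBIT × (780,000 − 490,000) = 468,000 × 780,000 − 22,000 × 490,000 = 354,260,000,000, so EBIT = 354,260,000,000 ÷ 290,000 = 1,221,586.21.

£1,221,586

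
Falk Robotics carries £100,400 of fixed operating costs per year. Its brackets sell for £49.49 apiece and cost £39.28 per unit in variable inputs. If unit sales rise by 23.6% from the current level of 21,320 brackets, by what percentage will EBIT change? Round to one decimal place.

+43.8%

Contribution at this volume is 21,320 × £10.21 = £217,677.20.
Subtracting fixed costs: EBIT = £217,677.20 − £100,400 = £117,277.20.
DOL = contribution ÷ EBIT = £217,677.20 ÷ £117,277.20 = 1.8561.
Operating income changes by 1.8561 × +23.6% = +43.8%.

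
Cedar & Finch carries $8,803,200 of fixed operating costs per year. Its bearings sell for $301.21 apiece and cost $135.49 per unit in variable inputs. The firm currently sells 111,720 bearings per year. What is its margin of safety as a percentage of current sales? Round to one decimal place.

Contribution margin per unit = $301.21 − $135.49 = $165.72. Break-even units = $8,803,200 ÷ $165.72 = 53,120.93; break-even revenue = 53,120.93 × $301.21 = $16,000,554.38.
Actual sales revenue = 111,720 × $301.21 = $33,651,181.20.
Margin of safety = ($33,651,181.20 − $16,000,554.38) ÷ $33,651,181.20 = 52.5%.

52.5%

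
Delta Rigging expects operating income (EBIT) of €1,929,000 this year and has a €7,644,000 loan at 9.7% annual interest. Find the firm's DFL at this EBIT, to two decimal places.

Annual interest charges come to €741,468.00.
DFL = EBIT ÷ (EBIT − I) = €1,929,000 ÷ (€1,929,000 − €741,468.00) = €1,929,000 ÷ €1,187,532.00 = 1.6244.

1.62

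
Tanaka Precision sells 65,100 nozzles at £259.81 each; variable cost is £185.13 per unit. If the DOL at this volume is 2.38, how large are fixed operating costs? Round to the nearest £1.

Contribution at this volume is 65,100 × £74.68 = £4,861,668.00.
Since DOL = CM ÷ EBIT, EBIT = £4,861,668.00 ÷ 2.38 = £2,042,717.65.
And FC = contribution − EBIT = £4,861,668.00 − £2,042,717.65 = £2,818,950.

£2,818,950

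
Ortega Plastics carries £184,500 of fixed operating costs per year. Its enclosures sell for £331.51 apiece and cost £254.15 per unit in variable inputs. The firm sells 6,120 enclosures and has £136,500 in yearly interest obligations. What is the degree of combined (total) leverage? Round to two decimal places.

3.11

Total contribution margin = 6,120 × £77.36 = £473,443.20.
Operating income = contribution − fixed costs = £473,443.20 − £184,500 = £288,943.20. Interest = £136,500.00.
DOL = £473,443.20 ÷ £288,943.20 = 1.6385; DFL = £288,943.20 ÷ £152,443.20 = 1.8954.
Combined leverage = 1.6385 × 1.8954 = 3.1056.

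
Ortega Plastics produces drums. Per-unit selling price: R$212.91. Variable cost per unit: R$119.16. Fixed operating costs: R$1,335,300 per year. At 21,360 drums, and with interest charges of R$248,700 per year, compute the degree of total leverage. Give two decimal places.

4.78

At 21,360 units, contribution = 21,360 × R$93.75 = R$2,002,500.00.
Subtracting fixed costs: EBIT = R$2,002,500.00 − R$1,335,300 = R$667,200.00. Interest = R$248,700.00, so EBIT − I = R$418,500.00.
DCL = contribution ÷ (EBIT − I) = R$2,002,500.00 ÷ R$418,500.00 = 4.7849.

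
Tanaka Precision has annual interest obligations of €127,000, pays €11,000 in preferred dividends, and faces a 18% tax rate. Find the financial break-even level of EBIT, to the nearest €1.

€140,415

Preferred dividends are paid after tax, so their pre-tax equivalent is €11,000 ÷ (1 − 0.18) = €13,414.63.
Financial break-even EBIT = interest + D_p ÷ (1 − t) = €127,000 + €13,414.63 = €140,414.63.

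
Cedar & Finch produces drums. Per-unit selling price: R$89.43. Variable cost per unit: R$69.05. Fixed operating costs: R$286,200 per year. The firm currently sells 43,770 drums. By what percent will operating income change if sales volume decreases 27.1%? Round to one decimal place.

Contribution at this volume is 43,770 × R$20.38 = R$892,032.60.
Operating income = contribution − fixed costs = R$892,032.60 − R$286,200 = R$605,832.60.
Degree of operating leverage = R$892,032.60 / R$605,832.60 = 1.4724.
Operating income changes by 1.4724 × -27.1% = -39.9%.

-39.9%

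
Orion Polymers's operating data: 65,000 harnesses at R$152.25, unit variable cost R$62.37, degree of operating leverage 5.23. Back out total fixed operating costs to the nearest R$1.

R$4,725,145

At 65,000 units, contribution = 65,000 × R$89.88 = R$5,842,200.00.
Since DOL = CM ÷ EBIT, EBIT = R$5,842,200.00 ÷ 5.23 = R$1,117,055.45.
And FC = contribution − EBIT = R$5,842,200.00 − R$1,117,055.45 = R$4,725,145.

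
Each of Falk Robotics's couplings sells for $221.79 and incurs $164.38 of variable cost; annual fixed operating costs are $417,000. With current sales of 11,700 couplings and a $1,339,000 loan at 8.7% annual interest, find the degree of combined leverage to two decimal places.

4.86

Contribution at this volume is 11,700 × $57.41 = $671,697.00.
Operating income = contribution − fixed costs = $671,697.00 − $417,000 = $254,697.00. Interest = $116,493.00, so EBIT − I = $138,204.00.
DCL = contribution ÷ (EBIT − I) = $671,697.00 ÷ $138,204.00 = 4.8602.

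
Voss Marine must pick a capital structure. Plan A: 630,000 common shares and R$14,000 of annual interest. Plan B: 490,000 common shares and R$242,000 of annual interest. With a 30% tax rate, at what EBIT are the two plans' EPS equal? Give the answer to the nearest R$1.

At indifference, (EBIT − 14,000)(1 − t)/630,000 = (EBIT − 242,000)(1 − t)/490,000.
The (1 − t) factor cancels: (EBIT − 14,000) × 490,000 = (EBIT − 242,000) × 630,000.
EBIT × (630,000 − 490,000) = 242,000 × 630,000 − 14,000 × 490,000 = 145,600,000,000, so EBIT = 145,600,000,000 ÷ 140,000 = 1,040,000.00.

R$1,040,000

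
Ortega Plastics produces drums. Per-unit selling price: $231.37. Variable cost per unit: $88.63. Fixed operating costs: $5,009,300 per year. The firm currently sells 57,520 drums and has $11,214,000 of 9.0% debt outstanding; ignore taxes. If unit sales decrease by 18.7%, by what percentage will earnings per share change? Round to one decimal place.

-70.0%

Total contribution margin = 57,520 × $142.74 = $8,210,404.80.
Operating income = contribution − fixed costs = $8,210,404.80 − $5,009,300 = $3,201,104.80.
After interest of $1,009,260.00, pre-tax earnings = $2,191,844.80.
Degree of combined leverage = contribution ÷ (EBIT − I) = $8,210,404.80 ÷ $2,191,844.80 = 3.7459.
EPS therefore changes by 3.7459 × (-18.7%) = -70.0%.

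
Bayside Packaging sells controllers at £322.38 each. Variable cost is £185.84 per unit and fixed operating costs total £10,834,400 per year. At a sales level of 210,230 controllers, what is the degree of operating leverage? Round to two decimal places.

1.61

Contribution at this volume is 210,230 × £136.54 = £28,704,804.20.
Subtracting fixed costs: EBIT = £28,704,804.20 − £10,834,400 = £17,870,404.20.
DOL = contribution ÷ EBIT = £28,704,804.20 ÷ £17,870,404.20 = 1.6063.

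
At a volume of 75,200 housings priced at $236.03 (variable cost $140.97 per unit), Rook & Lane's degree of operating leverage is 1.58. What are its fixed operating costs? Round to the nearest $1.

$2,624,137

Total contribution margin = 75,200 × $95.06 = $7,148,512.00.
Since DOL = CM ÷ EBIT, EBIT = $7,148,512.00 ÷ 1.58 = $4,524,374.68.
And FC = contribution − EBIT = $7,148,512.00 − $4,524,374.68 = $2,624,137.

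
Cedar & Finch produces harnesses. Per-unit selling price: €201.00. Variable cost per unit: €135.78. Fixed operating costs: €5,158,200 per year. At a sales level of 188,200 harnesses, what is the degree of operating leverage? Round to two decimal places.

At 188,200 units, contribution = 188,200 × €65.22 = €12,274,404.00.
EBIT = €12,274,404.00 − €5,158,200 = €7,116,204.00.
DOL = contribution ÷ EBIT = €12,274,404.00 ÷ €7,116,204.00 = 1.7249.

1.72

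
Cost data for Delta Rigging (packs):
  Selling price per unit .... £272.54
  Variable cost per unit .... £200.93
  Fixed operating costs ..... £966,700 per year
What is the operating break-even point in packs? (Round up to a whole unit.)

13,500 packs

Each unit contributes £272.54 − £200.93 = £71.61.
Units to break even: £966,700 ÷ £71.61 = 13,499.51, rounded up to 13,500.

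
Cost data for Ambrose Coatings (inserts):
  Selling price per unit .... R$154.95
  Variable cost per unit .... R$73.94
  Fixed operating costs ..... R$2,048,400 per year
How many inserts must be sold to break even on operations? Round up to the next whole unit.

25,286 inserts

Contribution margin per unit = R$154.95 − R$73.94 = R$81.01.
Units to break even: R$2,048,400 ÷ R$81.01 = 25,285.77, rounded up to 25,286.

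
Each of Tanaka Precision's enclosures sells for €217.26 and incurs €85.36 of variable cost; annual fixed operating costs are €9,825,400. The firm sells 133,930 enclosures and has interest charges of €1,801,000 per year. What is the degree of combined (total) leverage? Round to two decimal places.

2.93

Total contribution margin = 133,930 × €131.90 = €17,665,367.00.
Operating income = contribution − fixed costs = €17,665,367.00 − €9,825,400 = €7,839,967.00. Interest = €1,801,000.00.
DOL = €17,665,367.00 ÷ €7,839,967.00 = 2.2532; DFL = €7,839,967.00 ÷ €6,038,967.00 = 1.2982.
DCL = DOL × DFL = 2.2532 × 1.2982 = 2.9251.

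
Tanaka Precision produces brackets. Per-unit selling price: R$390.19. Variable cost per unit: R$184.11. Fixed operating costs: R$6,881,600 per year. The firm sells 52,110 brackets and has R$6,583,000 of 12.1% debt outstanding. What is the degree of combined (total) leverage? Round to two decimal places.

3.51

Total contribution margin = 52,110 × R$206.08 = R$10,738,828.80.
EBIT = R$10,738,828.80 − R$6,881,600 = R$3,857,228.80. Interest = R$796,543.00.
DOL = R$10,738,828.80 ÷ R$3,857,228.80 = 2.7841; DFL = R$3,857,228.80 ÷ R$3,060,685.80 = 1.2602.
Combined leverage = 2.7841 × 1.2602 = 3.5085.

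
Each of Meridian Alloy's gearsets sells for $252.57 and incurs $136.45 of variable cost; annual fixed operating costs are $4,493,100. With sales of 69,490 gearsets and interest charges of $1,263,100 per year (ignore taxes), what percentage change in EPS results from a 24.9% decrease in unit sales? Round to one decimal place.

-86.9%

Total contribution margin = 69,490 × $116.12 = $8,069,178.80.
Subtracting fixed costs: EBIT = $8,069,178.80 − $4,493,100 = $3,576,078.80.
Interest = $1,263,100.00, so EBIT − I = $2,312,978.80.
DCL = total CM / (EBIT − I) = $8,069,178.80 / $2,312,978.80 = 3.4887.
EPS therefore changes by 3.4887 × (-24.9%) = -86.9%.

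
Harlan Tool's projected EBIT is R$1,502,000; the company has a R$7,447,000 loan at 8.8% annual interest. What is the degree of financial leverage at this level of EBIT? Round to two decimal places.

1.77

Interest = R$655,336.00.
Degree of financial leverage = EBIT / (EBIT − interest) = R$1,502,000 / R$846,664.00 = 1.7740.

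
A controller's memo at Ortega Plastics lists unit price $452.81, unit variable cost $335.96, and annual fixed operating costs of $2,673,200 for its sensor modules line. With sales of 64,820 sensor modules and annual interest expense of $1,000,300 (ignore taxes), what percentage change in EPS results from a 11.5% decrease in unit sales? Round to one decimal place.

At 64,820 units, contribution = 64,820 × $116.85 = $7,574,217.00.
Subtracting fixed costs: EBIT = $7,574,217.00 − $2,673,200 = $4,901,017.00.
After interest of $1,000,300.00, pre-tax earnings = $3,900,717.00.
Degree of combined leverage = contribution ÷ (EBIT − I) = $7,574,217.00 ÷ $3,900,717.00 = 1.9417.
%ΔEPS = DCL × %ΔSales = 1.9417 × -11.5% = -22.3%.

-22.3%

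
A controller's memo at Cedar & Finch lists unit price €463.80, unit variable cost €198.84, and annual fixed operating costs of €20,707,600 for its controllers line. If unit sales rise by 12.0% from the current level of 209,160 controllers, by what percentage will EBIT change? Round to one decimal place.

+19.2%

Total contribution margin = 209,160 × €264.96 = €55,419,033.60.
EBIT = €55,419,033.60 − €20,707,600 = €34,711,433.60.
So DOL = total CM / EBIT = €55,419,033.60 / €34,711,433.60 = 1.5966.
Operating income changes by 1.5966 × +12.0% = +19.2%.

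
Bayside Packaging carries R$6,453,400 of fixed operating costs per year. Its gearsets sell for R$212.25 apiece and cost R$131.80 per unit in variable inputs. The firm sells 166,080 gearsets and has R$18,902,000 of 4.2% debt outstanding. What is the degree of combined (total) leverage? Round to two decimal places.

At 166,080 units, contribution = 166,080 × R$80.45 = R$13,361,136.00.
Subtracting fixed costs: EBIT = R$13,361,136.00 − R$6,453,400 = R$6,907,736.00. Interest = R$793,884.00, so EBIT − I = R$6,113,852.00.
DCL = contribution ÷ (EBIT − I) = R$13,361,136.00 ÷ R$6,113,852.00 = 2.1854.

2.19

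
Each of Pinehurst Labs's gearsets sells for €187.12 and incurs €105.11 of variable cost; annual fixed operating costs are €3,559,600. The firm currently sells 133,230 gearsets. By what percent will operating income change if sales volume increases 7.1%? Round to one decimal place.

Contribution at this volume is 133,230 × €82.01 = €10,926,192.30.
EBIT = €10,926,192.30 − €3,559,600 = €7,366,592.30.
So DOL = total CM / EBIT = €10,926,192.30 / €7,366,592.30 = 1.4832.
So EBIT moves 1.4832 × (+7.1%) = +10.5%.

+10.5%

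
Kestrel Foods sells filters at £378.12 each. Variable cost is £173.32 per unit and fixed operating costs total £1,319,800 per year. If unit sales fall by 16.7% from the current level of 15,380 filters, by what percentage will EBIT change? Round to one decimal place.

At 15,380 units, contribution = 15,380 × £204.80 = £3,149,824.00.
EBIT = £3,149,824.00 − £1,319,800 = £1,830,024.00.
DOL = contribution ÷ EBIT = £3,149,824.00 ÷ £1,830,024.00 = 1.7212.
Operating income changes by 1.7212 × -16.7% = -28.7%.

-28.7%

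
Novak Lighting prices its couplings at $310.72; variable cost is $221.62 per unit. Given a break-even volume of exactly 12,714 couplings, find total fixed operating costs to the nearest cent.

$1,132,817.40

Each unit contributes $310.72 − $221.62 = $89.10.
Since BE = FC / CM, FC = 12,714 × $89.10 = $1,132,817.40.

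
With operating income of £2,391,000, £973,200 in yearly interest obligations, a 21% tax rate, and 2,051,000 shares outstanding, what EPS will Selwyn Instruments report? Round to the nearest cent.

£0.55

Pre-tax income = £2,391,000 − £973,200.00 = £1,417,800.00.
Net income = £1,417,800.00 × (1 − 0.21) = £1,120,062.00.
Per share: £1,120,062.00 / 2,051,000 shares = £0.55.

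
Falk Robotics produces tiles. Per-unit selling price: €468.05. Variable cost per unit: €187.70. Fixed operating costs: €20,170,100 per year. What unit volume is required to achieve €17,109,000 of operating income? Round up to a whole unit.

Each unit contributes €468.05 − €187.70 = €280.35.
Required volume = (fixed costs + target profit) ÷ CM = (€20,170,100 + €17,109,000) ÷ €280.35 = 132,973.43, so 132,974 tiles.

132,974 tiles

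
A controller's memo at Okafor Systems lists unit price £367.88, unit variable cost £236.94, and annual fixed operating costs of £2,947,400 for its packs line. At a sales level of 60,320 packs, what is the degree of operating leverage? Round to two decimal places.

1.60

Contribution at this volume is 60,320 × £130.94 = £7,898,300.80.
Operating income = contribution − fixed costs = £7,898,300.80 − £2,947,400 = £4,950,900.80.
DOL = contribution ÷ EBIT = £7,898,300.80 ÷ £4,950,900.80 = 1.5953.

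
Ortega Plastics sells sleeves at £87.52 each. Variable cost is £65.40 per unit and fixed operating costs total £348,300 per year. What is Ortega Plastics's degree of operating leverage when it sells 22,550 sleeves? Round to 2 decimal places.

3.31

Total contribution margin = 22,550 × £22.12 = £498,806.00.
EBIT = £498,806.00 − £348,300 = £150,506.00.
Degree of operating leverage = £498,806.00 / £150,506.00 = 3.3142.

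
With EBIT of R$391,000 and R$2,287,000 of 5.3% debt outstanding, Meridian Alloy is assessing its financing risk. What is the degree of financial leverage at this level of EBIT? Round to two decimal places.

Interest = R$121,211.00.
Degree of financial leverage = EBIT / (EBIT − interest) = R$391,000 / R$269,789.00 = 1.4493.

1.45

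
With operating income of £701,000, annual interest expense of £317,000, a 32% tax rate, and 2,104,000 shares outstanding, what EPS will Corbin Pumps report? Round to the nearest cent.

£0.12

Interest = £317,000.00, so EBT = £701,000 − £317,000.00 = £384,000.00.
Net income = £384,000.00 × (1 − 0.32) = £261,120.00.
Per share: £261,120.00 / 2,104,000 shares = £0.12.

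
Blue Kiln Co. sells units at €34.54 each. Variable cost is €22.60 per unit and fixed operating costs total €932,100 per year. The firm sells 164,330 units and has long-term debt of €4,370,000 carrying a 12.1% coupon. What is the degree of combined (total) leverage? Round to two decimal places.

3.91

Total contribution margin = 164,330 × €11.94 = €1,962,100.20.
Subtracting fixed costs: EBIT = €1,962,100.20 − €932,100 = €1,030,000.20. Interest = €528,770.00, so EBIT − I = €501,230.20.
DCL = contribution ÷ (EBIT − I) = €1,962,100.20 ÷ €501,230.20 = 3.9146.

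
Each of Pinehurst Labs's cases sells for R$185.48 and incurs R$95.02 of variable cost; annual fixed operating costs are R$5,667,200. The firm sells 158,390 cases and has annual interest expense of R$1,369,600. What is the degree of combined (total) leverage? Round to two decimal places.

1.97

At 158,390 units, contribution = 158,390 × R$90.46 = R$14,327,959.40.
Subtracting fixed costs: EBIT = R$14,327,959.40 − R$5,667,200 = R$8,660,759.40. Interest = R$1,369,600.00.
DOL = R$14,327,959.40 ÷ R$8,660,759.40 = 1.6544; DFL = R$8,660,759.40 ÷ R$7,291,159.40 = 1.1878.
Combined leverage = 1.6544 × 1.1878 = 1.9651.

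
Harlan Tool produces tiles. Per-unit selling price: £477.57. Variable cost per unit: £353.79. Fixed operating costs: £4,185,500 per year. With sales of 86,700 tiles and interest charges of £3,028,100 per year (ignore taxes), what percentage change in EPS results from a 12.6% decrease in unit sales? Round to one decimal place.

Contribution at this volume is 86,700 × £123.78 = £10,731,726.00.
EBIT = £10,731,726.00 − £4,185,500 = £6,546,226.00.
Interest = £3,028,100.00, so EBIT − I = £3,518,126.00.
DCL = total CM / (EBIT − I) = £10,731,726.00 / £3,518,126.00 = 3.0504.
%ΔEPS = DCL × %ΔSales = 3.0504 × -12.6% = -38.4%.

-38.4%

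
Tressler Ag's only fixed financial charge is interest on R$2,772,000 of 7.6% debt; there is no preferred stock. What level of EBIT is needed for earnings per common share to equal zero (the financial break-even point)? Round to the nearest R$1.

Annual interest = 7.6% × R$2,772,000 = R$210,672.00.
Without preferred stock the financial break-even is simply EBIT = interest = R$210,672.00.

R$210,672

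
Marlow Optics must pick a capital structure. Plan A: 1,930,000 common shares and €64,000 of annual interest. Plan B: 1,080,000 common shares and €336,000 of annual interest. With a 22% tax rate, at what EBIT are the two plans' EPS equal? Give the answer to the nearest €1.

€681,600

Set EPS_A = EPS_B: (EBIT − €64,000)(1 − 0.22) ÷ 1,930,000 = (EBIT − €336,000)(1 − 0.22) ÷ 1,080,000.
The (1 − t) factor cancels: (EBIT − 64,000) × 1,080,000 = (EBIT − 336,000) × 1,930,000.
EBIT × (1,930,000 − 1,080,000) = 336,000 × 1,930,000 − 64,000 × 1,080,000 = 579,360,000,000, so EBIT = 579,360,000,000 ÷ 850,000 = 681,600.00.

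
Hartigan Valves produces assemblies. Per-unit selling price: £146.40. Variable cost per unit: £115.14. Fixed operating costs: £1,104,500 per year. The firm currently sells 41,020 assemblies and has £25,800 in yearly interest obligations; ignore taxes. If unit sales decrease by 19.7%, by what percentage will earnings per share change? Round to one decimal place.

-166.2%

Contribution at this volume is 41,020 × £31.26 = £1,282,285.20.
Subtracting fixed costs: EBIT = £1,282,285.20 − £1,104,500 = £177,785.20.
Interest = £25,800.00, so EBIT − I = £151,985.20.
DCL = total CM / (EBIT − I) = £1,282,285.20 / £151,985.20 = 8.4369.
%ΔEPS = DCL × %ΔSales = 8.4369 × -19.7% = -166.2%.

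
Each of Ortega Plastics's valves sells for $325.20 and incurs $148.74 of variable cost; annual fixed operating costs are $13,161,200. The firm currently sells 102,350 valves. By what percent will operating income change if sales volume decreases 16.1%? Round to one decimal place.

Contribution at this volume is 102,350 × $176.46 = $18,060,681.00.
Subtracting fixed costs: EBIT = $18,060,681.00 − $13,161,200 = $4,899,481.00.
So DOL = total CM / EBIT = $18,060,681.00 / $4,899,481.00 = 3.6862.
So EBIT moves 3.6862 × (-16.1%) = -59.3%.

-59.3%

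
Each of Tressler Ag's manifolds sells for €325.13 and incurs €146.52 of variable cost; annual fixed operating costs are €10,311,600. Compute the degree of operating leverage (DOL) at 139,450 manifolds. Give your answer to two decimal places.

1.71

Contribution at this volume is 139,450 × €178.61 = €24,907,164.50.
Subtracting fixed costs: EBIT = €24,907,164.50 − €10,311,600 = €14,595,564.50.
Degree of operating leverage = €24,907,164.50 / €14,595,564.50 = 1.7065.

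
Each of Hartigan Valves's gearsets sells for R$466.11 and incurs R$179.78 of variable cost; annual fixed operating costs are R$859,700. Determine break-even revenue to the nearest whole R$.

R$1,399,486

Contribution margin per unit = R$466.11 − R$179.78 = R$286.33, a CM ratio of R$286.33 ÷ R$466.11 = 0.6143.
Break-even sales = FC ÷ CM ratio = R$859,700 × R$466.11 / R$286.33 = R$1,399,486.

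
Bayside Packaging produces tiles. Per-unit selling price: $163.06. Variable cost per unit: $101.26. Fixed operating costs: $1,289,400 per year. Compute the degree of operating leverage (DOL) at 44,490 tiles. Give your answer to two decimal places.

Total contribution margin = 44,490 × $61.80 = $2,749,482.00.
EBIT = $2,749,482.00 − $1,289,400 = $1,460,082.00.
Degree of operating leverage = $2,749,482.00 / $1,460,082.00 = 1.8831.

1.88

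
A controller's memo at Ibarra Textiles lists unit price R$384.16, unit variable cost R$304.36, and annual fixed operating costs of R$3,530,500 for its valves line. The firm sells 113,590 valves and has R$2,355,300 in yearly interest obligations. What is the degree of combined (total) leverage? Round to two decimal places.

At 113,590 units, contribution = 113,590 × R$79.80 = R$9,064,482.00.
Subtracting fixed costs: EBIT = R$9,064,482.00 − R$3,530,500 = R$5,533,982.00. Interest = R$2,355,300.00, so EBIT − I = R$3,178,682.00.
DCL = contribution ÷ (EBIT − I) = R$9,064,482.00 ÷ R$3,178,682.00 = 2.8516.

2.85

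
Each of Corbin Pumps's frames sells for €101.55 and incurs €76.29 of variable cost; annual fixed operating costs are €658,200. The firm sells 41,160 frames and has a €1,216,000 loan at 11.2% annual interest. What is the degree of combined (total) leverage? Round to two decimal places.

4.24

Total contribution margin = 41,160 × €25.26 = €1,039,701.60.
Subtracting fixed costs: EBIT = €1,039,701.60 − €658,200 = €381,501.60. Interest = €136,192.00.
DOL = €1,039,701.60 ÷ €381,501.60 = 2.7253; DFL = €381,501.60 ÷ €245,309.60 = 1.5552.
DCL = DOL × DFL = 2.7253 × 1.5552 = 4.2384.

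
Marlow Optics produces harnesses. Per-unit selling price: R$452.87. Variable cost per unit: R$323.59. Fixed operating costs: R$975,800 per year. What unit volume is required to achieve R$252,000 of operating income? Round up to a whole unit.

Contribution margin per unit = R$452.87 − R$323.59 = R$129.28.
Required volume = (fixed costs + target profit) ÷ CM = (R$975,800 + R$252,000) ÷ R$129.28 = 9,497.22, so 9,498 harnesses.

9,498 harnesses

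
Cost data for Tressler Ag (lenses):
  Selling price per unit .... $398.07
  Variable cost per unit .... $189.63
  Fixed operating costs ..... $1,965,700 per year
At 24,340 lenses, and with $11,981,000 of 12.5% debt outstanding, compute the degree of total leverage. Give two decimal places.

Total contribution margin = 24,340 × $208.44 = $5,073,429.60.
EBIT = $5,073,429.60 − $1,965,700 = $3,107,729.60. Interest = $1,497,625.00.
DOL = $5,073,429.60 ÷ $3,107,729.60 = 1.6325; DFL = $3,107,729.60 ÷ $1,610,104.60 = 1.9301.
Combined leverage = 1.6325 × 1.9301 = 3.1509.

3.15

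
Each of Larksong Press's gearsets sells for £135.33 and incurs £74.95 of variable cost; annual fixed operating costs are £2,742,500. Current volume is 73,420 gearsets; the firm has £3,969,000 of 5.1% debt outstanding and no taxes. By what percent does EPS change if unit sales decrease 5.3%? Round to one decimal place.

-15.8%

Total contribution margin = 73,420 × £60.38 = £4,433,099.60.
EBIT = £4,433,099.60 − £2,742,500 = £1,690,599.60.
After interest of £202,419.00, pre-tax earnings = £1,488,180.60.
Degree of combined leverage = contribution ÷ (EBIT − I) = £4,433,099.60 ÷ £1,488,180.60 = 2.9789.
EPS therefore changes by 2.9789 × (-5.3%) = -15.8%.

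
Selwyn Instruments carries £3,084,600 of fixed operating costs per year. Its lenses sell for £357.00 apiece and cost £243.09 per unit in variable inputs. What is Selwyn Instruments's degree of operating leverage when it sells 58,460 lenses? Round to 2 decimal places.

Contribution at this volume is 58,460 × £113.91 = £6,659,178.60.
EBIT = £6,659,178.60 − £3,084,600 = £3,574,578.60.
So DOL = total CM / EBIT = £6,659,178.60 / £3,574,578.60 = 1.8629.

1.86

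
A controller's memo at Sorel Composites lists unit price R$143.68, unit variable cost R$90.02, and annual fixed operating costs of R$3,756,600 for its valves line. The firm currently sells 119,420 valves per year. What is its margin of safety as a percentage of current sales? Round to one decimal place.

Contribution margin per unit = R$143.68 − R$90.02 = R$53.66. Break-even units = R$3,756,600 ÷ R$53.66 = 70,007.45; break-even revenue = 70,007.45 × R$143.68 = R$10,058,671.04.
Current sales = 119,420 × R$143.68 = R$17,158,265.60.
Margin of safety = (R$17,158,265.60 − R$10,058,671.04) ÷ R$17,158,265.60 = 41.4%.

41.4%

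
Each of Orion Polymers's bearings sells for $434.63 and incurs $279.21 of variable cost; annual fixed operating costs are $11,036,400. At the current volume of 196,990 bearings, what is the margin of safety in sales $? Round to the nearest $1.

$54,754,615

Each unit contributes $434.63 − $279.21 = $155.42. Break-even units = $11,036,400 ÷ $155.42 = 71,010.17; break-even revenue = 71,010.17 × $434.63 = $30,863,148.45.
Actual sales revenue = 196,990 × $434.63 = $85,617,763.70.
Margin of safety = $85,617,763.70 − $30,863,148.45 = $54,754,615.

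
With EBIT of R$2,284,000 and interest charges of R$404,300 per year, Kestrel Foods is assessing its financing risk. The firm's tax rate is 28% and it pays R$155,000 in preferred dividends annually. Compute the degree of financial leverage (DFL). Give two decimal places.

Annual interest charges come to R$404,300.00.
Preferred dividends grossed up pre-tax: R$155,000 / (1 − 0.28) = R$215,277.78.
DFL = EBIT ÷ [EBIT − I − D_p/(1−t)] = R$2,284,000 ÷ [R$2,284,000 − R$404,300.00 − R$215,277.78] = R$2,284,000 ÷ R$1,664,422.22 = 1.3722.

1.37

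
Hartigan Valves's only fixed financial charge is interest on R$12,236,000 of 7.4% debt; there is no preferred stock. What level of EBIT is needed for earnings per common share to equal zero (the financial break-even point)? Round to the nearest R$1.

Annual interest = 7.4% × R$12,236,000 = R$905,464.00.
Without preferred stock the financial break-even is simply EBIT = interest = R$905,464.00.

R$905,464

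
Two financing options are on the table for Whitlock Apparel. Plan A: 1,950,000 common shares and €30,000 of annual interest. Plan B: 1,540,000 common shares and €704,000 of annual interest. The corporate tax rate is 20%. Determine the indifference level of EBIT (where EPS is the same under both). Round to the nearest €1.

Set EPS_A = EPS_B: (EBIT − €30,000)(1 − 0.20) ÷ 1,950,000 = (EBIT − €704,000)(1 − 0.20) ÷ 1,540,000.
Cancelling (1 − t) and cross-multiplying: 1,540,000·(EBIT − 30,000) = 1,950,000·(EBIT − 704,000).
Solving, EBIT = (704,000·1,950,000 − 30,000·1,540,000) / (1,950,000 − 1,540,000) = 1,326,600,000,000 / 410,000 = 3,235,609.76.

€3,235,610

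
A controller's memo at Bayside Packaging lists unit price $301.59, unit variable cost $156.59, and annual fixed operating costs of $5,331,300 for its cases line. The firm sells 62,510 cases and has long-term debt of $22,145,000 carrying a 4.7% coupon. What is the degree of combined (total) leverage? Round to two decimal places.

3.37

Total contribution margin = 62,510 × $145.00 = $9,063,950.00.
Operating income = contribution − fixed costs = $9,063,950.00 − $5,331,300 = $3,732,650.00. Interest = $1,040,815.00, so EBIT − I = $2,691,835.00.
DCL = contribution ÷ (EBIT − I) = $9,063,950.00 ÷ $2,691,835.00 = 3.3672.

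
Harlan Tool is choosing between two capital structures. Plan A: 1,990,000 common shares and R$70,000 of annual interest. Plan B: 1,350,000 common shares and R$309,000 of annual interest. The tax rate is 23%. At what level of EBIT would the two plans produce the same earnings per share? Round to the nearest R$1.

R$813,141

Set EPS_A = EPS_B: (EBIT − R$70,000)(1 − 0.23) ÷ 1,990,000 = (EBIT − R$309,000)(1 − 0.23) ÷ 1,350,000.
Cancelling (1 − t) and cross-multiplying: 1,350,000·(EBIT − 70,000) = 1,990,000·(EBIT − 309,000).
EBIT × (1,990,000 − 1,350,000) = 309,000 × 1,990,000 − 70,000 × 1,350,000 = 520,410,000,000, so EBIT = 520,410,000,000 ÷ 640,000 = 813,140.62.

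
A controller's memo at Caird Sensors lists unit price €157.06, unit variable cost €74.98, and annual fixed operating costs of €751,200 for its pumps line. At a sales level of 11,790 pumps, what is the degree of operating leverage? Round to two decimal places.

Total contribution margin = 11,790 × €82.08 = €967,723.20.
Operating income = contribution − fixed costs = €967,723.20 − €751,200 = €216,523.20.
DOL = contribution ÷ EBIT = €967,723.20 ÷ €216,523.20 = 4.4694.

4.47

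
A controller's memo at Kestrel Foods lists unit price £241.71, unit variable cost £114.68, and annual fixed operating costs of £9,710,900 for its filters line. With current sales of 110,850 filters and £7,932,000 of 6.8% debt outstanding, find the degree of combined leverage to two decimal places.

Contribution at this volume is 110,850 × £127.03 = £14,081,275.50.
Subtracting fixed costs: EBIT = £14,081,275.50 − £9,710,900 = £4,370,375.50. Interest = £539,376.00.
DOL = £14,081,275.50 ÷ £4,370,375.50 = 3.2220; DFL = £4,370,375.50 ÷ £3,830,999.50 = 1.1408.
DCL = DOL × DFL = 3.2220 × 1.1408 = 3.6757.

3.68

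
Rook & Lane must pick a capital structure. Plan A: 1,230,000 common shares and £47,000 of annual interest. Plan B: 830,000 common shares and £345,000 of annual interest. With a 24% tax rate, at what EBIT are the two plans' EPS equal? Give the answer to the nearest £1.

At indifference, (EBIT − 47,000)(1 − t)/1,230,000 = (EBIT − 345,000)(1 − t)/830,000.
Cancelling (1 − t) and cross-multiplying: 830,000·(EBIT − 47,000) = 1,230,000·(EBIT − 345,000).
EBIT × (1,230,000 − 830,000) = 345,000 × 1,230,000 − 47,000 × 830,000 = 385,340,000,000, so EBIT = 385,340,000,000 ÷ 400,000 = 963,350.00.

£963,350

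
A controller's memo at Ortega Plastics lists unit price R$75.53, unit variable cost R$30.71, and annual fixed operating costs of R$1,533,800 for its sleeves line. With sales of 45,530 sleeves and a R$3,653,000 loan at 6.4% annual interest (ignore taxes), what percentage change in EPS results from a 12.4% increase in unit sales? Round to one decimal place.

At 45,530 units, contribution = 45,530 × R$44.82 = R$2,040,654.60.
Operating income = contribution − fixed costs = R$2,040,654.60 − R$1,533,800 = R$506,854.60.
After interest of R$233,792.00, pre-tax earnings = R$273,062.60.
DCL = total CM / (EBIT − I) = R$2,040,654.60 / R$273,062.60 = 7.4732.
EPS therefore changes by 7.4732 × (+12.4%) = +92.7%.

+92.7%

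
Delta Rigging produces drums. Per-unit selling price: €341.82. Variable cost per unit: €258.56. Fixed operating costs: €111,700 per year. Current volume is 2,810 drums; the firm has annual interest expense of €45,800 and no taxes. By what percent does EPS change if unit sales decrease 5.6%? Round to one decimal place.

Contribution at this volume is 2,810 × €83.26 = €233,960.60.
Operating income = contribution − fixed costs = €233,960.60 − €111,700 = €122,260.60.
Interest = €45,800.00, so EBIT − I = €76,460.60.
DCL = total CM / (EBIT − I) = €233,960.60 / €76,460.60 = 3.0599.
%ΔEPS = DCL × %ΔSales = 3.0599 × -5.6% = -17.1%.

-17.1%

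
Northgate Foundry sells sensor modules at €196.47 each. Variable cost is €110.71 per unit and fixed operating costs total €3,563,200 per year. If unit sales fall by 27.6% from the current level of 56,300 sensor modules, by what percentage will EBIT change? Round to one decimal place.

At 56,300 units, contribution = 56,300 × €85.76 = €4,828,288.00.
Subtracting fixed costs: EBIT = €4,828,288.00 − €3,563,200 = €1,265,088.00.
Degree of operating leverage = €4,828,288.00 / €1,265,088.00 = 3.8166.
So EBIT moves 3.8166 × (-27.6%) = -105.3%.

-105.3%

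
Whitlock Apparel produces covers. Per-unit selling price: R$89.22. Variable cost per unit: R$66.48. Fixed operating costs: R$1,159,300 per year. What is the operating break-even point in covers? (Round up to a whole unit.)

Each unit contributes R$89.22 − R$66.48 = R$22.74.
Break-even Q = R$1,159,300 / R$22.74 = 50,980.65 → 50,981 covers.

50,981 covers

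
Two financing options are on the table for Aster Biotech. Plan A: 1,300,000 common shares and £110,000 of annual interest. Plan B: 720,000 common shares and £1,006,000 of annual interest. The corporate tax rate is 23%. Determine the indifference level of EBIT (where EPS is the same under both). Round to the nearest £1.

Set EPS_A = EPS_B: (EBIT − £110,000)(1 − 0.23) ÷ 1,300,000 = (EBIT − £1,006,000)(1 − 0.23) ÷ 720,000.
Cancelling (1 − t) and cross-multiplying: 720,000·(EBIT − 110,000) = 1,300,000·(EBIT − 1,006,000).
Solving, EBIT = (1,006,000·1,300,000 − 110,000·720,000) / (1,300,000 − 720,000) = 1,228,600,000,000 / 580,000 = 2,118,275.86.

£2,118,276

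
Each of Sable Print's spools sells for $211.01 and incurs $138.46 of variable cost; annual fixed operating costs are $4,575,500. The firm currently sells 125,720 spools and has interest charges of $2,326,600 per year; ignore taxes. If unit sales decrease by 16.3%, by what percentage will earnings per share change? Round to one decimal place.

At 125,720 units, contribution = 125,720 × $72.55 = $9,120,986.00.
EBIT = $9,120,986.00 − $4,575,500 = $4,545,486.00.
Interest = $2,326,600.00, so EBIT − I = $2,218,886.00.
DCL = total CM / (EBIT − I) = $9,120,986.00 / $2,218,886.00 = 4.1106.
%ΔEPS = DCL × %ΔSales = 4.1106 × -16.3% = -67.0%.

-67.0%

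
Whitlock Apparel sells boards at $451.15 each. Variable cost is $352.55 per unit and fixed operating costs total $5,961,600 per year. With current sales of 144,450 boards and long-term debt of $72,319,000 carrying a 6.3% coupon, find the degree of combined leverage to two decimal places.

Contribution at this volume is 144,450 × $98.60 = $14,242,770.00.
EBIT = $14,242,770.00 − $5,961,600 = $8,281,170.00. Interest = $4,556,097.00.
DOL = $14,242,770.00 ÷ $8,281,170.00 = 1.7199; DFL = $8,281,170.00 ÷ $3,725,073.00 = 2.2231.
Combined leverage = 1.7199 × 2.2231 = 3.8235.

3.82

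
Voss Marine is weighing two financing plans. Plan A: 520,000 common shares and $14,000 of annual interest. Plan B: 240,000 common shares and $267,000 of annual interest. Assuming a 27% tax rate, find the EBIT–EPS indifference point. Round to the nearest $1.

$483,857

At indifference, (EBIT − 14,000)(1 − t)/520,000 = (EBIT − 267,000)(1 − t)/240,000.
The (1 − t) factor cancels: (EBIT − 14,000) × 240,000 = (EBIT − 267,000) × 520,000.
EBIT × (520,000 − 240,000) = 267,000 × 520,000 − 14,000 × 240,000 = 135,480,000,000, so EBIT = 135,480,000,000 ÷ 280,000 = 483,857.14.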